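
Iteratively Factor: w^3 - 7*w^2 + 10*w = (w - 5)*(w^2 - 2*w) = (w - 5)*(w - 2)*(w)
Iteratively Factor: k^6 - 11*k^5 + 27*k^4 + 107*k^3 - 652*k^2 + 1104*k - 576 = (k - 1)*(k^5 - 10*k^4 + 17*k^3 + 124*k^2 - 528*k + 576) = (k - 3)*(k - 1)*(k^4 - 7*k^3 - 4*k^2 + 112*k - 192) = (k - 4)*(k - 3)*(k - 1)*(k^3 - 3*k^2 - 16*k + 48) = (k - 4)*(k - 3)^2*(k - 1)*(k^2 - 16) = (k - 4)*(k - 3)^2*(k - 1)*(k + 4)*(k - 4)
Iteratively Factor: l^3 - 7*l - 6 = (l - 3)*(l^2 + 3*l + 2) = (l - 3)*(l + 2)*(l + 1)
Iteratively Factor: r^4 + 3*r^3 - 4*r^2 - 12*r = (r + 2)*(r^3 + r^2 - 6*r) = r*(r + 2)*(r^2 + r - 6) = r*(r - 2)*(r + 2)*(r + 3)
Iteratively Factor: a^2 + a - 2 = (a - 1)*(a + 2)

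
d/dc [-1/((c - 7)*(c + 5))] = 2*(c - 1)/((c - 7)^2*(c + 5)^2)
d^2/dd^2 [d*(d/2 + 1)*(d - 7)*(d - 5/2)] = 6*d^2 - 45*d/2 - 3/2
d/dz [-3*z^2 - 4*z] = -6*z - 4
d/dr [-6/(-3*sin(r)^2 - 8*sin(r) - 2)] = -12*(3*sin(r) + 4)*cos(r)/(3*sin(r)^2 + 8*sin(r) + 2)^2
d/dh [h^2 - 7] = 2*h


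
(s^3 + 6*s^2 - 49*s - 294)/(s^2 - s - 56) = (s^2 - s - 42)/(s - 8)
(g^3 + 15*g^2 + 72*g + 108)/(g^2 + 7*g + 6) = (g^2 + 9*g + 18)/(g + 1)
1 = 1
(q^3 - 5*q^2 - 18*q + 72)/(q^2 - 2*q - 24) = q - 3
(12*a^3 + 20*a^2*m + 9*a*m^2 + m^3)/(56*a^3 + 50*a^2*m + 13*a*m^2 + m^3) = (6*a^2 + 7*a*m + m^2)/(28*a^2 + 11*a*m + m^2)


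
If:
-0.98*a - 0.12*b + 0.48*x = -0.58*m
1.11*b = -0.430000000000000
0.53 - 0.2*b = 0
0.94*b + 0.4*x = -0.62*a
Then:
No Solution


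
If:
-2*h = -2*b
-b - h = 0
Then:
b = 0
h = 0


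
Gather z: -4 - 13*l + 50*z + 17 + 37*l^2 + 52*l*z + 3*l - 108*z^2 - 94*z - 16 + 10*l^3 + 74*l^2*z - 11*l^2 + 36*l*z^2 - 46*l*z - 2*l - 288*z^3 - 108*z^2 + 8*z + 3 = 10*l^3 + 26*l^2 - 12*l - 288*z^3 + z^2*(36*l - 216) + z*(74*l^2 + 6*l - 36)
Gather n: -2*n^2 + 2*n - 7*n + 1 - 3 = -2*n^2 - 5*n - 2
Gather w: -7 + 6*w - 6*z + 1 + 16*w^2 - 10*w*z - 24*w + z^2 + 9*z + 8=16*w^2 + w*(-10*z - 18) + z^2 + 3*z + 2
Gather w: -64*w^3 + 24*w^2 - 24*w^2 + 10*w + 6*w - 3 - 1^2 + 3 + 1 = -64*w^3 + 16*w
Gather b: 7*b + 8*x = 7*b + 8*x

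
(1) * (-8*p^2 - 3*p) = -8*p^2 - 3*p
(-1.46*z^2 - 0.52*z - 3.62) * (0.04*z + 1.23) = -0.0584*z^3 - 1.8166*z^2 - 0.7844*z - 4.4526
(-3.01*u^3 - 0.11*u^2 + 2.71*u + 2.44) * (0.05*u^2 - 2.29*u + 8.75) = -0.1505*u^5 + 6.8874*u^4 - 25.9501*u^3 - 7.0464*u^2 + 18.1249*u + 21.35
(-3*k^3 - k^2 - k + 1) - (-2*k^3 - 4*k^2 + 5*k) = -k^3 + 3*k^2 - 6*k + 1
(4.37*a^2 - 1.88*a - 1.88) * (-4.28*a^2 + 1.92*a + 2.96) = -18.7036*a^4 + 16.4368*a^3 + 17.372*a^2 - 9.1744*a - 5.5648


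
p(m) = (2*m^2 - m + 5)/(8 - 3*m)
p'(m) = (4*m - 1)/(8 - 3*m) + 3*(2*m^2 - m + 5)/(8 - 3*m)^2 = (-6*m^2 + 32*m + 7)/(9*m^2 - 48*m + 64)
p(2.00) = 5.50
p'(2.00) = 11.75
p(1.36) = 1.87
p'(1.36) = 2.57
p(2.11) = 7.06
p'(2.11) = 17.14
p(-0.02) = 0.62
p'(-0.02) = 0.10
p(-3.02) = 1.54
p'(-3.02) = -0.50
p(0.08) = 0.64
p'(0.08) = 0.16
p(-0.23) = 0.61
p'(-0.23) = -0.01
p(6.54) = -7.23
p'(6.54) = -0.30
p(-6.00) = 3.19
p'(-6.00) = -0.59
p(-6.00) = 3.19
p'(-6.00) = -0.59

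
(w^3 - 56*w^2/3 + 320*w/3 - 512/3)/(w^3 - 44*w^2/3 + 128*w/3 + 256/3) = (3*w - 8)/(3*w + 4)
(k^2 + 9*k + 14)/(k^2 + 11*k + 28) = (k + 2)/(k + 4)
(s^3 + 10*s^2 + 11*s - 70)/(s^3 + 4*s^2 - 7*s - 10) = (s + 7)/(s + 1)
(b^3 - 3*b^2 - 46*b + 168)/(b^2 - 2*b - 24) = (b^2 + 3*b - 28)/(b + 4)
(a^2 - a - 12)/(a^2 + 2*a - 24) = (a + 3)/(a + 6)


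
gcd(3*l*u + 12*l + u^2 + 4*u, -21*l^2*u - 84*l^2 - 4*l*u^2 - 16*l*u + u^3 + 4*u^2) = 3*l*u + 12*l + u^2 + 4*u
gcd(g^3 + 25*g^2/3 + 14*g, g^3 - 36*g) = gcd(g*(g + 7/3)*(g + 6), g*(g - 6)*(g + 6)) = g^2 + 6*g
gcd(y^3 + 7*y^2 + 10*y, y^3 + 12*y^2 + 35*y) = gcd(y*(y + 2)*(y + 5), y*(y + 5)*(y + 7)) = y^2 + 5*y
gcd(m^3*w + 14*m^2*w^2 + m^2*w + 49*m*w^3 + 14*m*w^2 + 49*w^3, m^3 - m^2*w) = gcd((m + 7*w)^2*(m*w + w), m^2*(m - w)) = 1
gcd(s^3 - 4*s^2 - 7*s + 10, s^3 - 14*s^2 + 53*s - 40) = s^2 - 6*s + 5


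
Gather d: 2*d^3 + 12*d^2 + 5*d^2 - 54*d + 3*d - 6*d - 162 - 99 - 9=2*d^3 + 17*d^2 - 57*d - 270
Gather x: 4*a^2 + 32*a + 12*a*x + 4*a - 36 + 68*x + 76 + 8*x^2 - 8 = 4*a^2 + 36*a + 8*x^2 + x*(12*a + 68) + 32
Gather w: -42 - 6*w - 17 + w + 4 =-5*w - 55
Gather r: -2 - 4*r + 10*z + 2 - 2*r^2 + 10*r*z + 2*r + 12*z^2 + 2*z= -2*r^2 + r*(10*z - 2) + 12*z^2 + 12*z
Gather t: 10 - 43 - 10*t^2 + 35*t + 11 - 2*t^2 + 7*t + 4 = -12*t^2 + 42*t - 18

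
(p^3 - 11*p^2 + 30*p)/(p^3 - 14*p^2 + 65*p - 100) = p*(p - 6)/(p^2 - 9*p + 20)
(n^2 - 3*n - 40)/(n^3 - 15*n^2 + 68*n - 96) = (n + 5)/(n^2 - 7*n + 12)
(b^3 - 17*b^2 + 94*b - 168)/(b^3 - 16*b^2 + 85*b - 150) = (b^2 - 11*b + 28)/(b^2 - 10*b + 25)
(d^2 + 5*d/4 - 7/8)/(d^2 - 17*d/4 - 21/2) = (d - 1/2)/(d - 6)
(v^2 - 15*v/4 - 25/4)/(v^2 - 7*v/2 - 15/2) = (4*v + 5)/(2*(2*v + 3))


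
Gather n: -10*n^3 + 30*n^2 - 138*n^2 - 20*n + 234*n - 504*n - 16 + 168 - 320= -10*n^3 - 108*n^2 - 290*n - 168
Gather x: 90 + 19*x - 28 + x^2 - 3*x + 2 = x^2 + 16*x + 64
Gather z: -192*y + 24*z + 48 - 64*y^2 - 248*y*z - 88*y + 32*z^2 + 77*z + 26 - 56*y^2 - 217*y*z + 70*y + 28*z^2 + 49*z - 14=-120*y^2 - 210*y + 60*z^2 + z*(150 - 465*y) + 60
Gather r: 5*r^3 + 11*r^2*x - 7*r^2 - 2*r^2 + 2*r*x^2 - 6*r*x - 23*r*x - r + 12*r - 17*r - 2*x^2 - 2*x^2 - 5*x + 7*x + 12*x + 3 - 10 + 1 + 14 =5*r^3 + r^2*(11*x - 9) + r*(2*x^2 - 29*x - 6) - 4*x^2 + 14*x + 8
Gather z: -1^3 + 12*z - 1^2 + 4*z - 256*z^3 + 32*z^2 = -256*z^3 + 32*z^2 + 16*z - 2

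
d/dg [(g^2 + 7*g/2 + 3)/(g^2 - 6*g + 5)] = (-19*g^2 + 8*g + 71)/(2*(g^4 - 12*g^3 + 46*g^2 - 60*g + 25))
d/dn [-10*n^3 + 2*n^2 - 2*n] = -30*n^2 + 4*n - 2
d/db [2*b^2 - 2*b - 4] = 4*b - 2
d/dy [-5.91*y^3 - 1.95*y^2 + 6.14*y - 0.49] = -17.73*y^2 - 3.9*y + 6.14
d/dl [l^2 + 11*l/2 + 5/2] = 2*l + 11/2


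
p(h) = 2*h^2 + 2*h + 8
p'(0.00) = 2.00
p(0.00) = 8.00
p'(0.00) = 2.00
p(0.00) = 8.00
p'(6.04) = 26.16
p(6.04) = 93.04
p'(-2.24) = -6.96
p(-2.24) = 13.56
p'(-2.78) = -9.12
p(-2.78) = 17.90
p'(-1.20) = -2.80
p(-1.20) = 8.48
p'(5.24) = 22.96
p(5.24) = 73.40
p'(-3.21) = -10.84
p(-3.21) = 22.19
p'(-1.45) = -3.80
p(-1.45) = 9.30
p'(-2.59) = -8.36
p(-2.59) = 16.24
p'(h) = 4*h + 2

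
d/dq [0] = 0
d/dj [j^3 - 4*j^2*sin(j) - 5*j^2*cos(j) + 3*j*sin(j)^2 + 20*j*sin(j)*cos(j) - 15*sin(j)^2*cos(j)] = 5*j^2*sin(j) - 4*j^2*cos(j) + 3*j^2 - 8*j*sin(j) + 3*j*sin(2*j) - 10*j*cos(j) + 20*j*cos(2*j) + 15*sin(j)/4 + 10*sin(2*j) - 45*sin(3*j)/4 - 3*cos(2*j)/2 + 3/2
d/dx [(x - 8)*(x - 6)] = 2*x - 14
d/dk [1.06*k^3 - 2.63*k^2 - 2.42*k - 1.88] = 3.18*k^2 - 5.26*k - 2.42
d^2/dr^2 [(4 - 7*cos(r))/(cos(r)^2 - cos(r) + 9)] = (-63*sin(r)^4*cos(r) + 9*sin(r)^4 + 209*sin(r)^2 - 1193*cos(r)/2 + 81*cos(3*r) + 7*cos(5*r)/2 - 28)/(sin(r)^2 + cos(r) - 10)^3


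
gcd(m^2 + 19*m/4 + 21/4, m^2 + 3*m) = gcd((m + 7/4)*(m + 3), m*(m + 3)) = m + 3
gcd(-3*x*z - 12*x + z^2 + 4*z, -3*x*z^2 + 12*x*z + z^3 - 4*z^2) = 3*x - z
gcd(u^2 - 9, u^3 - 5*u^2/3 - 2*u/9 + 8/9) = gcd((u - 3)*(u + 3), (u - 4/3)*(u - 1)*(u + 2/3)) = 1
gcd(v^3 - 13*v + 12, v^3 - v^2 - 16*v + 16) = v^2 + 3*v - 4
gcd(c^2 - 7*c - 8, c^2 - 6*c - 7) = c + 1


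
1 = 1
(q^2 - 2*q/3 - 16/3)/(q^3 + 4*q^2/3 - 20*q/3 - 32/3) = 1/(q + 2)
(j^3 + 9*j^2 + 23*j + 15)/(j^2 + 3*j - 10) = (j^2 + 4*j + 3)/(j - 2)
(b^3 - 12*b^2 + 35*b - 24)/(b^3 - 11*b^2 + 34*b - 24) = (b^2 - 11*b + 24)/(b^2 - 10*b + 24)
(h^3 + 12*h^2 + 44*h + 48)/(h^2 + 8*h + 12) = h + 4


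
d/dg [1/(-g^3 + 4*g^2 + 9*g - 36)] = (3*g^2 - 8*g - 9)/(g^3 - 4*g^2 - 9*g + 36)^2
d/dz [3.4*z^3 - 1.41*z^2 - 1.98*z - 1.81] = 10.2*z^2 - 2.82*z - 1.98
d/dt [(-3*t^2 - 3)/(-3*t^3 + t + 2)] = 3*(-2*t*(-3*t^3 + t + 2) - (t^2 + 1)*(9*t^2 - 1))/(-3*t^3 + t + 2)^2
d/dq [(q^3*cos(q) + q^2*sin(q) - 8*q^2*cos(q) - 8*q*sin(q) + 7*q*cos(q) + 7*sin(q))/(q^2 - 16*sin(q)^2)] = (-2*(q - 8*sin(2*q))*(q^3*cos(q) + q^2*sin(q) - 8*q^2*cos(q) - 8*q*sin(q) + 7*q*cos(q) + 7*sin(q)) + (q^2 - 16*sin(q)^2)*(-q^3*sin(q) + 8*q^2*sin(q) + 4*q^2*cos(q) - 5*q*sin(q) - 24*q*cos(q) - 8*sin(q) + 14*cos(q)))/(q^2 - 16*sin(q)^2)^2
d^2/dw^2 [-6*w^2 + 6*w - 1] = -12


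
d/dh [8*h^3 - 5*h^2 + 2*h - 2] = 24*h^2 - 10*h + 2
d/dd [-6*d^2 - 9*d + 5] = -12*d - 9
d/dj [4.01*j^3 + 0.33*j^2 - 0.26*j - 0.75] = 12.03*j^2 + 0.66*j - 0.26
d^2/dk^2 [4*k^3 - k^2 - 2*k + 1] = 24*k - 2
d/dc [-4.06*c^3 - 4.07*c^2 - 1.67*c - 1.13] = -12.18*c^2 - 8.14*c - 1.67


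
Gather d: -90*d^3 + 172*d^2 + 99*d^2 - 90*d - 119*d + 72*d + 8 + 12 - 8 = -90*d^3 + 271*d^2 - 137*d + 12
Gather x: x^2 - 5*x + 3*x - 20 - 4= x^2 - 2*x - 24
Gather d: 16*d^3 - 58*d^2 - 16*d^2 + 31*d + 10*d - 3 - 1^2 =16*d^3 - 74*d^2 + 41*d - 4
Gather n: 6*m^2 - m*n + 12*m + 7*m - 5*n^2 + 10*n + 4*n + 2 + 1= 6*m^2 + 19*m - 5*n^2 + n*(14 - m) + 3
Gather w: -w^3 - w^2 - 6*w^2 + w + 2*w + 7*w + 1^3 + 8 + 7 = -w^3 - 7*w^2 + 10*w + 16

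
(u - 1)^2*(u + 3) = u^3 + u^2 - 5*u + 3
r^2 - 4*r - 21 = (r - 7)*(r + 3)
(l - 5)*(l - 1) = l^2 - 6*l + 5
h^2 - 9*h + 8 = (h - 8)*(h - 1)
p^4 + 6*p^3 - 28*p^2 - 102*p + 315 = (p - 3)^2*(p + 5)*(p + 7)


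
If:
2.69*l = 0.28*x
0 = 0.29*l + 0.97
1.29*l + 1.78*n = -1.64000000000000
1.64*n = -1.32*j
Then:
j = -1.87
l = -3.34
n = 1.50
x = -32.13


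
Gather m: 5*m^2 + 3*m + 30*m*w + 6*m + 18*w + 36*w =5*m^2 + m*(30*w + 9) + 54*w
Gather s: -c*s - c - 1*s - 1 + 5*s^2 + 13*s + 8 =-c + 5*s^2 + s*(12 - c) + 7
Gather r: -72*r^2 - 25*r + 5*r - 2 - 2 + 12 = -72*r^2 - 20*r + 8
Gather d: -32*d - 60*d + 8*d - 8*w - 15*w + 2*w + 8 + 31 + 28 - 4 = -84*d - 21*w + 63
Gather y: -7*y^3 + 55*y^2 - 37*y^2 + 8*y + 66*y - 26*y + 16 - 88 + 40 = -7*y^3 + 18*y^2 + 48*y - 32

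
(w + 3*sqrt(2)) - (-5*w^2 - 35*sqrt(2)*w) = 5*w^2 + w + 35*sqrt(2)*w + 3*sqrt(2)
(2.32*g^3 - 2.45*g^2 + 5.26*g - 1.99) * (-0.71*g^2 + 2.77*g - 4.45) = -1.6472*g^5 + 8.1659*g^4 - 20.8451*g^3 + 26.8856*g^2 - 28.9193*g + 8.8555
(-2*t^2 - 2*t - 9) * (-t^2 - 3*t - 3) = 2*t^4 + 8*t^3 + 21*t^2 + 33*t + 27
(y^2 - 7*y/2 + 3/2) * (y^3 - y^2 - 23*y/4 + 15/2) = y^5 - 9*y^4/2 - 3*y^3/4 + 209*y^2/8 - 279*y/8 + 45/4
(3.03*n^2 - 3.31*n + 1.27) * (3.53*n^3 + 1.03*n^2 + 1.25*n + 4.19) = 10.6959*n^5 - 8.5634*n^4 + 4.8613*n^3 + 9.8663*n^2 - 12.2814*n + 5.3213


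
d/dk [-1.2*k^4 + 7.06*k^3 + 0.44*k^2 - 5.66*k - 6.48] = -4.8*k^3 + 21.18*k^2 + 0.88*k - 5.66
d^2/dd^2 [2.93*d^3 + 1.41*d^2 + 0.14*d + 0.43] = 17.58*d + 2.82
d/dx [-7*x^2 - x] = -14*x - 1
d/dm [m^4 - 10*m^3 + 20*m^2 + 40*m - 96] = 4*m^3 - 30*m^2 + 40*m + 40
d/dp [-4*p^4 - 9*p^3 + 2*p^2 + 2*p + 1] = -16*p^3 - 27*p^2 + 4*p + 2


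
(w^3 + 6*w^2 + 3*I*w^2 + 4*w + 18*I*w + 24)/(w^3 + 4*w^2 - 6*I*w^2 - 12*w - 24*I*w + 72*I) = (w^2 + 3*I*w + 4)/(w^2 + w*(-2 - 6*I) + 12*I)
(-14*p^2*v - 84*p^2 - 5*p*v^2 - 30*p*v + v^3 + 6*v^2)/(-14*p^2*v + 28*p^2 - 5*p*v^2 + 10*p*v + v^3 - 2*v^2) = (v + 6)/(v - 2)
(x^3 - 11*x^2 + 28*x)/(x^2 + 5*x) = (x^2 - 11*x + 28)/(x + 5)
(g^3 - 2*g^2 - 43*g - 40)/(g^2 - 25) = (g^2 - 7*g - 8)/(g - 5)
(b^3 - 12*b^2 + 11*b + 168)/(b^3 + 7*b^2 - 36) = (b^2 - 15*b + 56)/(b^2 + 4*b - 12)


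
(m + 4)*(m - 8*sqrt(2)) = m^2 - 8*sqrt(2)*m + 4*m - 32*sqrt(2)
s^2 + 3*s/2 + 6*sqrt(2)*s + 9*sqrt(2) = (s + 3/2)*(s + 6*sqrt(2))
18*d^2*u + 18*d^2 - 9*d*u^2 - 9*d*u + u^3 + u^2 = (-6*d + u)*(-3*d + u)*(u + 1)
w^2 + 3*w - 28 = (w - 4)*(w + 7)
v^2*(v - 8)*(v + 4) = v^4 - 4*v^3 - 32*v^2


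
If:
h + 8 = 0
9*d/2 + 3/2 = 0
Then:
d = -1/3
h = -8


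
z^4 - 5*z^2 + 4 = (z - 2)*(z - 1)*(z + 1)*(z + 2)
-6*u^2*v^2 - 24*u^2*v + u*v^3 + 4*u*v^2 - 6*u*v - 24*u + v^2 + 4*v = (-6*u + v)*(v + 4)*(u*v + 1)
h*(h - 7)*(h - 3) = h^3 - 10*h^2 + 21*h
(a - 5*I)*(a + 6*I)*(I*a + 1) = I*a^3 + 31*I*a + 30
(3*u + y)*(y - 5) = 3*u*y - 15*u + y^2 - 5*y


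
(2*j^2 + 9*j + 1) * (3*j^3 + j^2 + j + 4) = 6*j^5 + 29*j^4 + 14*j^3 + 18*j^2 + 37*j + 4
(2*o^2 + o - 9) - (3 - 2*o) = 2*o^2 + 3*o - 12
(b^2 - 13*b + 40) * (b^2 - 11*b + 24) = b^4 - 24*b^3 + 207*b^2 - 752*b + 960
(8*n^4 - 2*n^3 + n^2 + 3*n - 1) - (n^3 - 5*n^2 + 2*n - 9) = 8*n^4 - 3*n^3 + 6*n^2 + n + 8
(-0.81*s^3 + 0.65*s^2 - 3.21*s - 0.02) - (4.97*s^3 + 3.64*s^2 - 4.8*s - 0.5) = -5.78*s^3 - 2.99*s^2 + 1.59*s + 0.48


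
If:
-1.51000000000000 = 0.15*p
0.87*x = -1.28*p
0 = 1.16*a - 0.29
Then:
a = 0.25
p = -10.07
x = 14.81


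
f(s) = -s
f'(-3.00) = -1.00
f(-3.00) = 3.00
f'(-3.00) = -1.00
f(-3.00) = 3.00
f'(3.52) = -1.00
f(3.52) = -3.52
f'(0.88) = -1.00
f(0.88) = -0.88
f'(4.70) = -1.00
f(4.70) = -4.70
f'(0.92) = -1.00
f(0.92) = -0.92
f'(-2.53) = -1.00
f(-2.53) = 2.53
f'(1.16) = -1.00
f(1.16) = -1.16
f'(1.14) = -1.00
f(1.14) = -1.14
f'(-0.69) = -1.00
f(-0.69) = 0.69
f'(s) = -1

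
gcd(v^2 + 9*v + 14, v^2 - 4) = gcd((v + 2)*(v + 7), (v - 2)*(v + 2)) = v + 2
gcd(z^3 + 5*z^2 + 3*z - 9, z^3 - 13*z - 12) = z + 3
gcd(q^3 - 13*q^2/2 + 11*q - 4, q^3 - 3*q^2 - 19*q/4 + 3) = q^2 - 9*q/2 + 2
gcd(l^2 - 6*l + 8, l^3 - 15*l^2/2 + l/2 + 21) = l - 2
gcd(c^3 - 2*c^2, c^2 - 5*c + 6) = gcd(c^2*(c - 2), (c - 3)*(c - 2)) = c - 2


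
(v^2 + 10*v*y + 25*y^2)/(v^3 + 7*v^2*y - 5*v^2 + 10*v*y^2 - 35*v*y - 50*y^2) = (v + 5*y)/(v^2 + 2*v*y - 5*v - 10*y)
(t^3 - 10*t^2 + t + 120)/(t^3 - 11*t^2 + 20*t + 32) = (t^2 - 2*t - 15)/(t^2 - 3*t - 4)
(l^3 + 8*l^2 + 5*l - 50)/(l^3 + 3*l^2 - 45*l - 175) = (l - 2)/(l - 7)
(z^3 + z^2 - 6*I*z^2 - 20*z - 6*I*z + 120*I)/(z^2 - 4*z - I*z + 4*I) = (z^2 + z*(5 - 6*I) - 30*I)/(z - I)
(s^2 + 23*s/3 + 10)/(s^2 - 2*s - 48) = (s + 5/3)/(s - 8)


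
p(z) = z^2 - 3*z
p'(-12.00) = -27.00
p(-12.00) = 180.00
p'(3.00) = 3.00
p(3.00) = 0.00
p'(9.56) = 16.12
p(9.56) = 62.71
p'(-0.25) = -3.50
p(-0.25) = 0.81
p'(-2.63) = -8.26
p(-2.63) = 14.81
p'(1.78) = 0.56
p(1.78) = -2.17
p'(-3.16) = -9.32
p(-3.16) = 19.47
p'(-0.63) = -4.26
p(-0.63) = 2.29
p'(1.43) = -0.14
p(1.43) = -2.25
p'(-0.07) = -3.14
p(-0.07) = 0.21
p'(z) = 2*z - 3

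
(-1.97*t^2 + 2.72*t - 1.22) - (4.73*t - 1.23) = -1.97*t^2 - 2.01*t + 0.01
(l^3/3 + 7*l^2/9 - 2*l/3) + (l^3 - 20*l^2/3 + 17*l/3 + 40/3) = 4*l^3/3 - 53*l^2/9 + 5*l + 40/3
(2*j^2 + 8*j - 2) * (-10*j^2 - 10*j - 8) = -20*j^4 - 100*j^3 - 76*j^2 - 44*j + 16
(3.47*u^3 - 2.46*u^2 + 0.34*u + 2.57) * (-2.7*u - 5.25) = -9.369*u^4 - 11.5755*u^3 + 11.997*u^2 - 8.724*u - 13.4925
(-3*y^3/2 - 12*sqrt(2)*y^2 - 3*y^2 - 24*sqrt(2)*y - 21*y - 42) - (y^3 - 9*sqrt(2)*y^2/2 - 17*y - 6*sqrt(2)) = -5*y^3/2 - 15*sqrt(2)*y^2/2 - 3*y^2 - 24*sqrt(2)*y - 4*y - 42 + 6*sqrt(2)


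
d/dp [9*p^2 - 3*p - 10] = 18*p - 3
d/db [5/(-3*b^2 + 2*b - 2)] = 10*(3*b - 1)/(3*b^2 - 2*b + 2)^2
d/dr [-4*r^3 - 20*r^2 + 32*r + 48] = -12*r^2 - 40*r + 32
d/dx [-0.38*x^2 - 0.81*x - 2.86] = -0.76*x - 0.81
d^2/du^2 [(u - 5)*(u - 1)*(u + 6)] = 6*u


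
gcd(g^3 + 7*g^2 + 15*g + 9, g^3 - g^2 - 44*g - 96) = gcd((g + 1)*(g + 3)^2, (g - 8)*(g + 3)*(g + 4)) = g + 3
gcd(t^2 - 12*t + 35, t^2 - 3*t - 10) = t - 5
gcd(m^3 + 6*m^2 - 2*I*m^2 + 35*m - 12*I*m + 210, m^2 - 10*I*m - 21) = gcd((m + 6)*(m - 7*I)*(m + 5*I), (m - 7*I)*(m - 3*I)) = m - 7*I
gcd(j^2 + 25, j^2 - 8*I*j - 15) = j - 5*I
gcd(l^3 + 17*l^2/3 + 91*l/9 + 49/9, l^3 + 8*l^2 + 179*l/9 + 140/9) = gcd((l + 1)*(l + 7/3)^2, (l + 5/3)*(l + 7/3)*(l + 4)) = l + 7/3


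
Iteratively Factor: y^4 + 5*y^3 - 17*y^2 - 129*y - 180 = (y + 4)*(y^3 + y^2 - 21*y - 45) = (y + 3)*(y + 4)*(y^2 - 2*y - 15) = (y - 5)*(y + 3)*(y + 4)*(y + 3)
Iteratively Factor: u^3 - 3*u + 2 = (u + 2)*(u^2 - 2*u + 1) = (u - 1)*(u + 2)*(u - 1)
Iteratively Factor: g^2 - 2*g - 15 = (g + 3)*(g - 5)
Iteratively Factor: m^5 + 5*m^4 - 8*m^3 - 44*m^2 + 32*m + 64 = (m - 2)*(m^4 + 7*m^3 + 6*m^2 - 32*m - 32) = (m - 2)^2*(m^3 + 9*m^2 + 24*m + 16) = (m - 2)^2*(m + 4)*(m^2 + 5*m + 4) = (m - 2)^2*(m + 4)^2*(m + 1)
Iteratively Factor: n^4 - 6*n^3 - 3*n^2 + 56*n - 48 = (n - 4)*(n^3 - 2*n^2 - 11*n + 12) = (n - 4)*(n + 3)*(n^2 - 5*n + 4) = (n - 4)*(n - 1)*(n + 3)*(n - 4)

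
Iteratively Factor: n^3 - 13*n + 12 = (n - 1)*(n^2 + n - 12) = (n - 3)*(n - 1)*(n + 4)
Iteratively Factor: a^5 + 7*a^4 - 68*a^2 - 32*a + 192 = (a + 3)*(a^4 + 4*a^3 - 12*a^2 - 32*a + 64) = (a - 2)*(a + 3)*(a^3 + 6*a^2 - 32) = (a - 2)*(a + 3)*(a + 4)*(a^2 + 2*a - 8) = (a - 2)^2*(a + 3)*(a + 4)*(a + 4)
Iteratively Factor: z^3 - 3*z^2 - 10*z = (z)*(z^2 - 3*z - 10) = z*(z - 5)*(z + 2)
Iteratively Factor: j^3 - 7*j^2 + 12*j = (j - 4)*(j^2 - 3*j) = j*(j - 4)*(j - 3)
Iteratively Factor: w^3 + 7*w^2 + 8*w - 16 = (w + 4)*(w^2 + 3*w - 4) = (w - 1)*(w + 4)*(w + 4)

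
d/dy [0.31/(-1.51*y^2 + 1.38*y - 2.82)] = (0.9362*y - 0.4278)/(1.51*y^2 - 1.38*y + 2.82)^2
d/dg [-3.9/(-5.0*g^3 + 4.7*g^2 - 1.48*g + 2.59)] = (-58.5*g^2 + 36.66*g - 5.772)/(5.0*g^3 - 4.7*g^2 + 1.48*g - 2.59)^2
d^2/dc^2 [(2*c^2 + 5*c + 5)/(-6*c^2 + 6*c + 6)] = 7*(-c^3 - 3*c^2 - 1)/(3*(c^6 - 3*c^5 + 5*c^3 - 3*c - 1))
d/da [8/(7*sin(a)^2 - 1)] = -224*sin(2*a)/(7*cos(2*a) - 5)^2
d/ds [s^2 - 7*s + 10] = 2*s - 7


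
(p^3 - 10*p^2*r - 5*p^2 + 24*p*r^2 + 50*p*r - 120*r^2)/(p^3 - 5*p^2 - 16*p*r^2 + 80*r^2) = (p - 6*r)/(p + 4*r)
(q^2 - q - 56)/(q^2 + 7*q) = (q - 8)/q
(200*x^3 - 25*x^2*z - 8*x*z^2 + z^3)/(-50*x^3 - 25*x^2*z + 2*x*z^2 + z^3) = (-8*x + z)/(2*x + z)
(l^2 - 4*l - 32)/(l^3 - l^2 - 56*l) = (l + 4)/(l*(l + 7))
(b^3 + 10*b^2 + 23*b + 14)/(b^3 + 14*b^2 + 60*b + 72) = (b^2 + 8*b + 7)/(b^2 + 12*b + 36)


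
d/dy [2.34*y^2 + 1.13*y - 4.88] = 4.68*y + 1.13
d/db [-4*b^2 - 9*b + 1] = -8*b - 9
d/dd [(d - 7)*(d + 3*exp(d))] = d + (d - 7)*(3*exp(d) + 1) + 3*exp(d)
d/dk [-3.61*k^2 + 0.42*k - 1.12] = 0.42 - 7.22*k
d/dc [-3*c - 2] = -3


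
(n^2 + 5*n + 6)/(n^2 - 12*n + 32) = (n^2 + 5*n + 6)/(n^2 - 12*n + 32)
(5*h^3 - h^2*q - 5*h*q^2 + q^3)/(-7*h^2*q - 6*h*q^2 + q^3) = (5*h^2 - 6*h*q + q^2)/(q*(-7*h + q))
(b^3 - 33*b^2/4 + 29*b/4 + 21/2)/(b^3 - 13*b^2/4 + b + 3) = (b - 7)/(b - 2)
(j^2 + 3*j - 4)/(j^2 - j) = (j + 4)/j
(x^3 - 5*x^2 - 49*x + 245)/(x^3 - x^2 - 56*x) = (x^2 - 12*x + 35)/(x*(x - 8))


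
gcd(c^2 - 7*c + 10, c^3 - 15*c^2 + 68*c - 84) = c - 2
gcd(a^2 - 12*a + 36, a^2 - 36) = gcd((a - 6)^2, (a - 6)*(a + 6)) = a - 6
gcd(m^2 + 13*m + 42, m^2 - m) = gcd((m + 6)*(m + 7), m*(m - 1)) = 1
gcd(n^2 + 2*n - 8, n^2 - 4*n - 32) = n + 4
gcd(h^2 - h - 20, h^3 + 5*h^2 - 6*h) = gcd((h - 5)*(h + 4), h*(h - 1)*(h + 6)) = 1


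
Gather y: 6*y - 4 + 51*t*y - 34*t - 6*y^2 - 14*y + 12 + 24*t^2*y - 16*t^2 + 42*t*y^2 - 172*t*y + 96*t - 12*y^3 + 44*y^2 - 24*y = -16*t^2 + 62*t - 12*y^3 + y^2*(42*t + 38) + y*(24*t^2 - 121*t - 32) + 8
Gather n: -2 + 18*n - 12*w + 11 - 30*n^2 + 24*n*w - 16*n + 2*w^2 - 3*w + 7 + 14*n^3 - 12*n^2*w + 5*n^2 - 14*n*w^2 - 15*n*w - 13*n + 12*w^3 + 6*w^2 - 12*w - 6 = 14*n^3 + n^2*(-12*w - 25) + n*(-14*w^2 + 9*w - 11) + 12*w^3 + 8*w^2 - 27*w + 10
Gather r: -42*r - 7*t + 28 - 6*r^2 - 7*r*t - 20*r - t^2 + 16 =-6*r^2 + r*(-7*t - 62) - t^2 - 7*t + 44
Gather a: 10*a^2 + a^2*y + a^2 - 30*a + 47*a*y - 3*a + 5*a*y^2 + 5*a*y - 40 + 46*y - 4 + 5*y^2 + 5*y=a^2*(y + 11) + a*(5*y^2 + 52*y - 33) + 5*y^2 + 51*y - 44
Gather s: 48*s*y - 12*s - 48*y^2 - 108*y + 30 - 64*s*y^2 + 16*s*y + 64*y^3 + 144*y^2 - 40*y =s*(-64*y^2 + 64*y - 12) + 64*y^3 + 96*y^2 - 148*y + 30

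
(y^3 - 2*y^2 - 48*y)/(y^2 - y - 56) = y*(y + 6)/(y + 7)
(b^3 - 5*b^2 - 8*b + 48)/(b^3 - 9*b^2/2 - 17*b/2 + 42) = 2*(b - 4)/(2*b - 7)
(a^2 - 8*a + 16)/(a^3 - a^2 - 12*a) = (a - 4)/(a*(a + 3))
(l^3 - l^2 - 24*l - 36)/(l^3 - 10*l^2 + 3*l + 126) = (l + 2)/(l - 7)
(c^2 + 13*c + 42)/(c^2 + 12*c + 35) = (c + 6)/(c + 5)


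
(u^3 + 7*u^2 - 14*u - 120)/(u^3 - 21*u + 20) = (u + 6)/(u - 1)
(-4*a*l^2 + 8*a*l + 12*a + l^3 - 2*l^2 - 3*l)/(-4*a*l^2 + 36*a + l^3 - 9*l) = (l + 1)/(l + 3)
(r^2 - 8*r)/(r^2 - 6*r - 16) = r/(r + 2)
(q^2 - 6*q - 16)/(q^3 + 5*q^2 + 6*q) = (q - 8)/(q*(q + 3))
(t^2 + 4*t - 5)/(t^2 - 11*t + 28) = (t^2 + 4*t - 5)/(t^2 - 11*t + 28)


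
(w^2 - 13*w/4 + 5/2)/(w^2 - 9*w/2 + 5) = (4*w - 5)/(2*(2*w - 5))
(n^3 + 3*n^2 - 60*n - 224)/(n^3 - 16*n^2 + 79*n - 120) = (n^2 + 11*n + 28)/(n^2 - 8*n + 15)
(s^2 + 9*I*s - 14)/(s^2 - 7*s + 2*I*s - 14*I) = (s + 7*I)/(s - 7)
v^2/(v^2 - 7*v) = v/(v - 7)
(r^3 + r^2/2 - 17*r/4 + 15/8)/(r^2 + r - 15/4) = r - 1/2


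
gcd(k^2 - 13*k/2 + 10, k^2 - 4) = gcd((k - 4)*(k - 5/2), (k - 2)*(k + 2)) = 1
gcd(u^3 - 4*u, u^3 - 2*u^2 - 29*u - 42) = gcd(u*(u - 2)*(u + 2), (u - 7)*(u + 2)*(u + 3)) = u + 2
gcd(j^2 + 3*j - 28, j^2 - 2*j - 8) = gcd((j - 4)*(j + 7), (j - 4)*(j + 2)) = j - 4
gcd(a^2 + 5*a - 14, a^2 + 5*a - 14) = a^2 + 5*a - 14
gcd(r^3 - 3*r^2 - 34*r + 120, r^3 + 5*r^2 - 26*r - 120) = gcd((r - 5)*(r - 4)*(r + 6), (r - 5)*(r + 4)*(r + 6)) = r^2 + r - 30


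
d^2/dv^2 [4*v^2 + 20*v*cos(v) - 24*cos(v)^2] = -20*v*cos(v) - 96*sin(v)^2 - 40*sin(v) + 56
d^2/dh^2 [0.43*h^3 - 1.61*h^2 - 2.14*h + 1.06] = 2.58*h - 3.22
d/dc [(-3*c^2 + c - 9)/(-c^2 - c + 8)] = (4*c^2 - 66*c - 1)/(c^4 + 2*c^3 - 15*c^2 - 16*c + 64)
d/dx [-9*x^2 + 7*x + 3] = 7 - 18*x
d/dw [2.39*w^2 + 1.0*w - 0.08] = 4.78*w + 1.0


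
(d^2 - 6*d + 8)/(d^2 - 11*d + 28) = (d - 2)/(d - 7)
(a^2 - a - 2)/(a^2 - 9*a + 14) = (a + 1)/(a - 7)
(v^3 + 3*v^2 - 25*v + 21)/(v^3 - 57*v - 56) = (v^2 - 4*v + 3)/(v^2 - 7*v - 8)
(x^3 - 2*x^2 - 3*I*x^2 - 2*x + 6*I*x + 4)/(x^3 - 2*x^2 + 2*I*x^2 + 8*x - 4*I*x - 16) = (x - I)/(x + 4*I)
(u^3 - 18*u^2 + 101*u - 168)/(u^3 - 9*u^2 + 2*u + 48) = (u - 7)/(u + 2)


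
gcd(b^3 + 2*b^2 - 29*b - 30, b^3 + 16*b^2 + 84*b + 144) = b + 6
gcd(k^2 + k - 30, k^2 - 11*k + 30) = k - 5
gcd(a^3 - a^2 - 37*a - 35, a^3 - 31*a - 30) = a^2 + 6*a + 5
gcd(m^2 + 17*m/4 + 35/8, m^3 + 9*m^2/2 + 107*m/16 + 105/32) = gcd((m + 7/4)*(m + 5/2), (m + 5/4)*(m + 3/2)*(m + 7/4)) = m + 7/4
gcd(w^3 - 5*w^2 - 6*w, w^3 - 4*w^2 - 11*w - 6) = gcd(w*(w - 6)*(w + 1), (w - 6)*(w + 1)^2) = w^2 - 5*w - 6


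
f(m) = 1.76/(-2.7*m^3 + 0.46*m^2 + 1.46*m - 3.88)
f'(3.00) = 0.03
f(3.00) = -0.03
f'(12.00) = 0.00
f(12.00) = -0.00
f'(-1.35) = 9.63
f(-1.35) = 1.08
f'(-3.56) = 0.01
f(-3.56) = 0.01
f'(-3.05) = 0.03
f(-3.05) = 0.02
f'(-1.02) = 3.39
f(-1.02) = -0.87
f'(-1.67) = 0.70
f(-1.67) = 0.23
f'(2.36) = 0.07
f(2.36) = -0.05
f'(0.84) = 0.40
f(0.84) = -0.45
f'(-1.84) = 0.35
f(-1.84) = 0.15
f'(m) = 1.76*(8.1*m^2 - 0.92*m - 1.46)/(-2.7*m^3 + 0.46*m^2 + 1.46*m - 3.88)^2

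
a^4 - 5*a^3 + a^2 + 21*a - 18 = (a - 3)^2*(a - 1)*(a + 2)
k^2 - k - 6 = (k - 3)*(k + 2)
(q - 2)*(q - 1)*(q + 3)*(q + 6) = q^4 + 6*q^3 - 7*q^2 - 36*q + 36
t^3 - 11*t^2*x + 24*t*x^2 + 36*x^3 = (t - 6*x)^2*(t + x)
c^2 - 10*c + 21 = (c - 7)*(c - 3)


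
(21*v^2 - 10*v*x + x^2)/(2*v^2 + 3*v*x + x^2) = (21*v^2 - 10*v*x + x^2)/(2*v^2 + 3*v*x + x^2)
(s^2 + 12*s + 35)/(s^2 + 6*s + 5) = (s + 7)/(s + 1)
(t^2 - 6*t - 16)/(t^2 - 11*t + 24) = (t + 2)/(t - 3)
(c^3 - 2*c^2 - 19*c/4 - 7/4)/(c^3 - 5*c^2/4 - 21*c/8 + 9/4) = 2*(4*c^3 - 8*c^2 - 19*c - 7)/(8*c^3 - 10*c^2 - 21*c + 18)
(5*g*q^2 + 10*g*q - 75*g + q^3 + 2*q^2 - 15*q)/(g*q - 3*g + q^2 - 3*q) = (5*g*q + 25*g + q^2 + 5*q)/(g + q)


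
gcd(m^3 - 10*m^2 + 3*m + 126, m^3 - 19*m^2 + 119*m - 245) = m - 7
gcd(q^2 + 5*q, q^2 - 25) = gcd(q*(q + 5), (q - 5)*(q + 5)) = q + 5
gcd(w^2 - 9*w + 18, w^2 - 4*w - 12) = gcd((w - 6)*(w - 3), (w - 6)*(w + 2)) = w - 6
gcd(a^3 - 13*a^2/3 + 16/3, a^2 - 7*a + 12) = a - 4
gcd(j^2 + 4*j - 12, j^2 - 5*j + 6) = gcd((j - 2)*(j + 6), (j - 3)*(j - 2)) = j - 2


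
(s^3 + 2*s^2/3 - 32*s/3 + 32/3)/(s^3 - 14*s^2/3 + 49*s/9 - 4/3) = 3*(s^2 + 2*s - 8)/(3*s^2 - 10*s + 3)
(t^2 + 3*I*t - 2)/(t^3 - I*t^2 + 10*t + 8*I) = 1/(t - 4*I)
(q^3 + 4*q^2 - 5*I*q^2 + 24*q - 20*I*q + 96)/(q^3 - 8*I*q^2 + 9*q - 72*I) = (q + 4)/(q - 3*I)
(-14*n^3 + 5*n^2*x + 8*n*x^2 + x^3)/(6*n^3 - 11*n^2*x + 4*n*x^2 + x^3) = (14*n^2 + 9*n*x + x^2)/(-6*n^2 + 5*n*x + x^2)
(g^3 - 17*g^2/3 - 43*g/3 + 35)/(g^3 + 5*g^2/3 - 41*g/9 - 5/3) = 3*(g - 7)/(3*g + 1)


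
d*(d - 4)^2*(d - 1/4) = d^4 - 33*d^3/4 + 18*d^2 - 4*d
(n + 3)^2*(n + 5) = n^3 + 11*n^2 + 39*n + 45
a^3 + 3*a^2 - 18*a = a*(a - 3)*(a + 6)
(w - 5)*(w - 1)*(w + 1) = w^3 - 5*w^2 - w + 5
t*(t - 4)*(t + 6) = t^3 + 2*t^2 - 24*t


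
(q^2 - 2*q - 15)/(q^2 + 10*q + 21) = (q - 5)/(q + 7)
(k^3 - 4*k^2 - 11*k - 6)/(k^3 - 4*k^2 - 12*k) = (k^2 + 2*k + 1)/(k*(k + 2))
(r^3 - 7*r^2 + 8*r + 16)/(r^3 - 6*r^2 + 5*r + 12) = (r - 4)/(r - 3)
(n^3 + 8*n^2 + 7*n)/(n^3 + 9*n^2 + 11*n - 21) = n*(n + 1)/(n^2 + 2*n - 3)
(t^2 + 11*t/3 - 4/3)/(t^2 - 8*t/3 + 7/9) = 3*(t + 4)/(3*t - 7)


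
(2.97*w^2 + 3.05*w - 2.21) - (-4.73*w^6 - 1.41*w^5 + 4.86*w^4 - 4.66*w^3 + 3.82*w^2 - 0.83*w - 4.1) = 4.73*w^6 + 1.41*w^5 - 4.86*w^4 + 4.66*w^3 - 0.85*w^2 + 3.88*w + 1.89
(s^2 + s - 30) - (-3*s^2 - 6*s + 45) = 4*s^2 + 7*s - 75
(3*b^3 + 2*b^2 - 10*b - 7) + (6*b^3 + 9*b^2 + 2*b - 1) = 9*b^3 + 11*b^2 - 8*b - 8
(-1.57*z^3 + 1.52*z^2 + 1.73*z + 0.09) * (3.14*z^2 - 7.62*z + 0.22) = -4.9298*z^5 + 16.7362*z^4 - 6.4956*z^3 - 12.5656*z^2 - 0.3052*z + 0.0198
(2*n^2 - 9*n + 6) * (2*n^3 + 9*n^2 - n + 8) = 4*n^5 - 71*n^3 + 79*n^2 - 78*n + 48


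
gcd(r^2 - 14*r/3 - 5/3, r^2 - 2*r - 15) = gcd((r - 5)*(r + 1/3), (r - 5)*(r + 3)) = r - 5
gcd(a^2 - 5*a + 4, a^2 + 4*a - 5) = a - 1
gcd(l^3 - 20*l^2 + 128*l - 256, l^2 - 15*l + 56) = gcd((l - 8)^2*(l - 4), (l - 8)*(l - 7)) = l - 8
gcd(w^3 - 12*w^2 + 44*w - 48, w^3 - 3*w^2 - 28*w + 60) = w^2 - 8*w + 12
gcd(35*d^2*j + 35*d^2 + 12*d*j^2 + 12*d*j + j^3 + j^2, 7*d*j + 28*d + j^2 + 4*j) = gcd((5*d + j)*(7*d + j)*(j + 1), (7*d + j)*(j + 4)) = 7*d + j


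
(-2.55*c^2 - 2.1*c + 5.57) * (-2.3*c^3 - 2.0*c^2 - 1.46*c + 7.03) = 5.865*c^5 + 9.93*c^4 - 4.888*c^3 - 26.0005*c^2 - 22.8952*c + 39.1571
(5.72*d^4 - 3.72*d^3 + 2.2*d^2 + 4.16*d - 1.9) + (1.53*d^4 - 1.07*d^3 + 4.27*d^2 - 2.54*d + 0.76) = 7.25*d^4 - 4.79*d^3 + 6.47*d^2 + 1.62*d - 1.14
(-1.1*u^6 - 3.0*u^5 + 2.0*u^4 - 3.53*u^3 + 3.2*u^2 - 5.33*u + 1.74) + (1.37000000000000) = -1.1*u^6 - 3.0*u^5 + 2.0*u^4 - 3.53*u^3 + 3.2*u^2 - 5.33*u + 3.11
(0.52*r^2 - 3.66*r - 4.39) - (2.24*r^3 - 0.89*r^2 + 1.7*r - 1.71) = -2.24*r^3 + 1.41*r^2 - 5.36*r - 2.68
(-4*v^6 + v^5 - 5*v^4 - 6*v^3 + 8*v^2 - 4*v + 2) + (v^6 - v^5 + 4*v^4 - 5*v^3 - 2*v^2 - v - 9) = -3*v^6 - v^4 - 11*v^3 + 6*v^2 - 5*v - 7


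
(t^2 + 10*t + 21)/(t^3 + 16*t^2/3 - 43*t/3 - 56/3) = 3*(t + 3)/(3*t^2 - 5*t - 8)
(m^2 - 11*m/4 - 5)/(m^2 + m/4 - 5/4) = (m - 4)/(m - 1)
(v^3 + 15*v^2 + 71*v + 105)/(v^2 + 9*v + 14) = (v^2 + 8*v + 15)/(v + 2)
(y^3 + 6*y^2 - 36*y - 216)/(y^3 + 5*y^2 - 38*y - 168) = (y^2 + 12*y + 36)/(y^2 + 11*y + 28)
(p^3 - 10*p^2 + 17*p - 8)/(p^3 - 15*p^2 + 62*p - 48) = (p - 1)/(p - 6)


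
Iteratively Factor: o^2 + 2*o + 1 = (o + 1)*(o + 1)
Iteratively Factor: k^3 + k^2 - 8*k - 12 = (k + 2)*(k^2 - k - 6) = (k + 2)^2*(k - 3)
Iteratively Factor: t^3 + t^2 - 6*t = (t)*(t^2 + t - 6) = t*(t - 2)*(t + 3)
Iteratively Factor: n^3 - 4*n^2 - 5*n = (n - 5)*(n^2 + n) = (n - 5)*(n + 1)*(n)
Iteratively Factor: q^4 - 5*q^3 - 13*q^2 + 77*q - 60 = (q - 1)*(q^3 - 4*q^2 - 17*q + 60) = (q - 3)*(q - 1)*(q^2 - q - 20) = (q - 5)*(q - 3)*(q - 1)*(q + 4)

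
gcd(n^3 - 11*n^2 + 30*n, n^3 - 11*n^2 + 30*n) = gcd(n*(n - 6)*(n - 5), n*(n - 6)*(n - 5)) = n^3 - 11*n^2 + 30*n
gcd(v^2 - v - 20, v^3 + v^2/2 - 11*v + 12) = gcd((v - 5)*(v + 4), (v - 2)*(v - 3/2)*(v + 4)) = v + 4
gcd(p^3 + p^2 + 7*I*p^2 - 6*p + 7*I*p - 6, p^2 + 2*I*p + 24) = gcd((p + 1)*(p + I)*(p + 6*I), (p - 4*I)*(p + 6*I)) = p + 6*I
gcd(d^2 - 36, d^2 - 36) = d^2 - 36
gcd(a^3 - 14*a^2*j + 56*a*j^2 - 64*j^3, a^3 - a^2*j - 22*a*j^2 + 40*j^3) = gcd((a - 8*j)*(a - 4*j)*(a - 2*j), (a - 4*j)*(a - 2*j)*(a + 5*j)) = a^2 - 6*a*j + 8*j^2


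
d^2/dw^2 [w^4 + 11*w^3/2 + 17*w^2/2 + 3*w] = 12*w^2 + 33*w + 17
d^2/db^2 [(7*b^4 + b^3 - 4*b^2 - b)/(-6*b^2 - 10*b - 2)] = (-63*b^6 - 315*b^5 - 588*b^4 - 353*b^3 - 93*b^2 - 12*b - 1)/(27*b^6 + 135*b^5 + 252*b^4 + 215*b^3 + 84*b^2 + 15*b + 1)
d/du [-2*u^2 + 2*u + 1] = 2 - 4*u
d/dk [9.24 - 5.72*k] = -5.72000000000000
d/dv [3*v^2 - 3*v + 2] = 6*v - 3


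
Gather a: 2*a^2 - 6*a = 2*a^2 - 6*a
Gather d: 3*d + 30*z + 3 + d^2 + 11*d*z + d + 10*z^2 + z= d^2 + d*(11*z + 4) + 10*z^2 + 31*z + 3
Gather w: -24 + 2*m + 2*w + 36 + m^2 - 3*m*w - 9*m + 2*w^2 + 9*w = m^2 - 7*m + 2*w^2 + w*(11 - 3*m) + 12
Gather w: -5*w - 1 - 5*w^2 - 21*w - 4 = -5*w^2 - 26*w - 5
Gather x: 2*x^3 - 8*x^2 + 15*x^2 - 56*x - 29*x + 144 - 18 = 2*x^3 + 7*x^2 - 85*x + 126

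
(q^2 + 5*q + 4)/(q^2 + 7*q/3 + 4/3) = 3*(q + 4)/(3*q + 4)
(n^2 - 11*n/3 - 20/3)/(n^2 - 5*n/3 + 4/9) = 3*(3*n^2 - 11*n - 20)/(9*n^2 - 15*n + 4)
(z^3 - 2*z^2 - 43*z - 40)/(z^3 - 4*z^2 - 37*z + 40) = (z + 1)/(z - 1)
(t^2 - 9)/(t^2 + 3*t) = (t - 3)/t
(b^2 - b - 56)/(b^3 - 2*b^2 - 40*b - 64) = (b + 7)/(b^2 + 6*b + 8)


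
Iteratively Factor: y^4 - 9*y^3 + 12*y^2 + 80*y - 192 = (y - 4)*(y^3 - 5*y^2 - 8*y + 48) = (y - 4)^2*(y^2 - y - 12) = (y - 4)^3*(y + 3)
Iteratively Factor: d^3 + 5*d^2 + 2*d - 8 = (d + 4)*(d^2 + d - 2) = (d - 1)*(d + 4)*(d + 2)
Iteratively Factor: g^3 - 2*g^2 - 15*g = (g)*(g^2 - 2*g - 15) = g*(g - 5)*(g + 3)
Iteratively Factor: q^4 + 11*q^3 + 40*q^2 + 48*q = (q + 3)*(q^3 + 8*q^2 + 16*q) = (q + 3)*(q + 4)*(q^2 + 4*q) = (q + 3)*(q + 4)^2*(q)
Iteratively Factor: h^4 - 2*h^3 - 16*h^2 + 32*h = (h + 4)*(h^3 - 6*h^2 + 8*h) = (h - 2)*(h + 4)*(h^2 - 4*h) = (h - 4)*(h - 2)*(h + 4)*(h)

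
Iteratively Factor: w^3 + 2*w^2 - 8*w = (w - 2)*(w^2 + 4*w) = (w - 2)*(w + 4)*(w)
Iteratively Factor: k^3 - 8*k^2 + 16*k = (k - 4)*(k^2 - 4*k) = k*(k - 4)*(k - 4)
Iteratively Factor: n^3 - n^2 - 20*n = (n - 5)*(n^2 + 4*n) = (n - 5)*(n + 4)*(n)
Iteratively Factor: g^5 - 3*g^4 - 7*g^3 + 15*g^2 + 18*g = (g - 3)*(g^4 - 7*g^2 - 6*g) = (g - 3)^2*(g^3 + 3*g^2 + 2*g) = (g - 3)^2*(g + 2)*(g^2 + g) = (g - 3)^2*(g + 1)*(g + 2)*(g)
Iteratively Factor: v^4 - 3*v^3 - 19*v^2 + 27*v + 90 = (v + 2)*(v^3 - 5*v^2 - 9*v + 45) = (v - 3)*(v + 2)*(v^2 - 2*v - 15) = (v - 3)*(v + 2)*(v + 3)*(v - 5)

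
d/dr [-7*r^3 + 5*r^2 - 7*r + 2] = -21*r^2 + 10*r - 7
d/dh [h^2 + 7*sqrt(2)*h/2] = 2*h + 7*sqrt(2)/2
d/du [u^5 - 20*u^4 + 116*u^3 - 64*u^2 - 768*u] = 5*u^4 - 80*u^3 + 348*u^2 - 128*u - 768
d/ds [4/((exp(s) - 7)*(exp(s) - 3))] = 8*(5 - exp(s))*exp(s)/(exp(4*s) - 20*exp(3*s) + 142*exp(2*s) - 420*exp(s) + 441)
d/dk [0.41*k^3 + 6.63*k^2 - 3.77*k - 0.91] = 1.23*k^2 + 13.26*k - 3.77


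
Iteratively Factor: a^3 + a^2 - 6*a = (a + 3)*(a^2 - 2*a) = a*(a + 3)*(a - 2)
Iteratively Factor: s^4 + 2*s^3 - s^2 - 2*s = (s - 1)*(s^3 + 3*s^2 + 2*s) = (s - 1)*(s + 2)*(s^2 + s) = s*(s - 1)*(s + 2)*(s + 1)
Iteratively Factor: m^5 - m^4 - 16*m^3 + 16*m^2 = (m)*(m^4 - m^3 - 16*m^2 + 16*m) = m*(m - 4)*(m^3 + 3*m^2 - 4*m) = m*(m - 4)*(m - 1)*(m^2 + 4*m) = m^2*(m - 4)*(m - 1)*(m + 4)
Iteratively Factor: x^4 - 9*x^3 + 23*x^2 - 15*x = (x - 1)*(x^3 - 8*x^2 + 15*x) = (x - 3)*(x - 1)*(x^2 - 5*x) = x*(x - 3)*(x - 1)*(x - 5)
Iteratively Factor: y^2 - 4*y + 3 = (y - 1)*(y - 3)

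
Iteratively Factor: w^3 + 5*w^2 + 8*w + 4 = (w + 2)*(w^2 + 3*w + 2) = (w + 2)^2*(w + 1)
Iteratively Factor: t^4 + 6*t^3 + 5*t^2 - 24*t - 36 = (t + 3)*(t^3 + 3*t^2 - 4*t - 12) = (t - 2)*(t + 3)*(t^2 + 5*t + 6) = (t - 2)*(t + 3)^2*(t + 2)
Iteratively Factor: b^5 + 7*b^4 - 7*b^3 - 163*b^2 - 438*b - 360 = (b - 5)*(b^4 + 12*b^3 + 53*b^2 + 102*b + 72) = (b - 5)*(b + 3)*(b^3 + 9*b^2 + 26*b + 24) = (b - 5)*(b + 2)*(b + 3)*(b^2 + 7*b + 12) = (b - 5)*(b + 2)*(b + 3)^2*(b + 4)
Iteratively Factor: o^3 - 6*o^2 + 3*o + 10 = (o - 2)*(o^2 - 4*o - 5) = (o - 5)*(o - 2)*(o + 1)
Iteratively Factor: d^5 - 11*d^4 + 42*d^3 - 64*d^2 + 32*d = (d)*(d^4 - 11*d^3 + 42*d^2 - 64*d + 32) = d*(d - 2)*(d^3 - 9*d^2 + 24*d - 16) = d*(d - 4)*(d - 2)*(d^2 - 5*d + 4) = d*(d - 4)*(d - 2)*(d - 1)*(d - 4)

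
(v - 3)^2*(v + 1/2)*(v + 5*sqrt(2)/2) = v^4 - 11*v^3/2 + 5*sqrt(2)*v^3/2 - 55*sqrt(2)*v^2/4 + 6*v^2 + 9*v/2 + 15*sqrt(2)*v + 45*sqrt(2)/4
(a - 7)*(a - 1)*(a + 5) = a^3 - 3*a^2 - 33*a + 35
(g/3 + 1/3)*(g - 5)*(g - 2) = g^3/3 - 2*g^2 + g + 10/3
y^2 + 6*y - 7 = (y - 1)*(y + 7)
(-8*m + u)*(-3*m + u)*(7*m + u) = 168*m^3 - 53*m^2*u - 4*m*u^2 + u^3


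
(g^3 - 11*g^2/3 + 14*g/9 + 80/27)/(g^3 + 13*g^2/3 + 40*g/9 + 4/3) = (9*g^2 - 39*g + 40)/(3*(3*g^2 + 11*g + 6))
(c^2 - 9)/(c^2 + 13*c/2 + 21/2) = 2*(c - 3)/(2*c + 7)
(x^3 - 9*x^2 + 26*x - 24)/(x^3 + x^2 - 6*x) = (x^2 - 7*x + 12)/(x*(x + 3))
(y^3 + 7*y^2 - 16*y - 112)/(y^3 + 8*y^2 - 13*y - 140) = (y + 4)/(y + 5)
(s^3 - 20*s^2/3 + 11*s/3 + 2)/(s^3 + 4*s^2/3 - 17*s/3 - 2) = (s^2 - 7*s + 6)/(s^2 + s - 6)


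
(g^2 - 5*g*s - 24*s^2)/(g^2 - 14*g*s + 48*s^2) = (-g - 3*s)/(-g + 6*s)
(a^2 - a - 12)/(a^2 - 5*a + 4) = (a + 3)/(a - 1)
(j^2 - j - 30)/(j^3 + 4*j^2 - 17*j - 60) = (j - 6)/(j^2 - j - 12)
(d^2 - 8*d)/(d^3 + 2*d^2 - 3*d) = (d - 8)/(d^2 + 2*d - 3)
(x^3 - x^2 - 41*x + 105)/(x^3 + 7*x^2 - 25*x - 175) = (x - 3)/(x + 5)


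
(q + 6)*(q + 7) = q^2 + 13*q + 42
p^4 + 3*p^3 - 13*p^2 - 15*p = p*(p - 3)*(p + 1)*(p + 5)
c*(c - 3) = c^2 - 3*c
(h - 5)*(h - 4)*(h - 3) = h^3 - 12*h^2 + 47*h - 60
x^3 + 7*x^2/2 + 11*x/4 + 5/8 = (x + 1/2)^2*(x + 5/2)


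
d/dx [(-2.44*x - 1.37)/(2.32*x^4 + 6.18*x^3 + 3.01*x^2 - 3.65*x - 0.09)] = (16.9824*x^4 + 42.872*x^3 + 32.7442*x^2 + 8.2474*x - 4.7809)/(5.3824*x^8 + 28.6752*x^7 + 52.1588*x^6 + 20.2676*x^5 - 36.4715*x^4 - 23.0854*x^3 + 12.7807*x^2 + 0.657*x + 0.0081)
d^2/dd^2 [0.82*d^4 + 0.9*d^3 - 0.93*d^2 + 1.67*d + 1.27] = 9.84*d^2 + 5.4*d - 1.86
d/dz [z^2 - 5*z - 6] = 2*z - 5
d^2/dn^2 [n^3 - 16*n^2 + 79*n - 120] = 6*n - 32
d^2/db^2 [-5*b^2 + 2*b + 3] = -10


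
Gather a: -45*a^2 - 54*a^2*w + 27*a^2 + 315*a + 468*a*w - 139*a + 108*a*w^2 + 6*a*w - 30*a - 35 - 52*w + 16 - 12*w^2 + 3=a^2*(-54*w - 18) + a*(108*w^2 + 474*w + 146) - 12*w^2 - 52*w - 16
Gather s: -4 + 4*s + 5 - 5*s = 1 - s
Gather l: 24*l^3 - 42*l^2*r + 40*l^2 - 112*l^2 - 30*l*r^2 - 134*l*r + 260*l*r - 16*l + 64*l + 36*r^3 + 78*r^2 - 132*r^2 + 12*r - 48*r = 24*l^3 + l^2*(-42*r - 72) + l*(-30*r^2 + 126*r + 48) + 36*r^3 - 54*r^2 - 36*r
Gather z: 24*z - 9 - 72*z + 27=18 - 48*z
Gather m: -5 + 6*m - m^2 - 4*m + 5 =-m^2 + 2*m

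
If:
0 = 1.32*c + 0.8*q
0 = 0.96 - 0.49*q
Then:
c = -1.19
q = 1.96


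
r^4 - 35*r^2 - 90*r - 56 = (r - 7)*(r + 1)*(r + 2)*(r + 4)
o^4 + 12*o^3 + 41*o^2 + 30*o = o*(o + 1)*(o + 5)*(o + 6)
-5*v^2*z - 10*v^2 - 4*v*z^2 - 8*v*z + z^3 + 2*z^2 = (-5*v + z)*(v + z)*(z + 2)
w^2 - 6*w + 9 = (w - 3)^2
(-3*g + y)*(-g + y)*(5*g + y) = 15*g^3 - 17*g^2*y + g*y^2 + y^3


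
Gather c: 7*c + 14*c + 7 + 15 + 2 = 21*c + 24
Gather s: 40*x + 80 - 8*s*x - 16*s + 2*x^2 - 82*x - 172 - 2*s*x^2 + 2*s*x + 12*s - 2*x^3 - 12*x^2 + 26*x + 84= s*(-2*x^2 - 6*x - 4) - 2*x^3 - 10*x^2 - 16*x - 8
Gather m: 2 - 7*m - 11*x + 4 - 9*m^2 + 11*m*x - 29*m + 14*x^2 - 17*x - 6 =-9*m^2 + m*(11*x - 36) + 14*x^2 - 28*x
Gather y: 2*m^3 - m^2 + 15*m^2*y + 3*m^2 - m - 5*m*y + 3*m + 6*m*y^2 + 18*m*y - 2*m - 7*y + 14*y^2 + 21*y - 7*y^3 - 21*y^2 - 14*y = 2*m^3 + 2*m^2 - 7*y^3 + y^2*(6*m - 7) + y*(15*m^2 + 13*m)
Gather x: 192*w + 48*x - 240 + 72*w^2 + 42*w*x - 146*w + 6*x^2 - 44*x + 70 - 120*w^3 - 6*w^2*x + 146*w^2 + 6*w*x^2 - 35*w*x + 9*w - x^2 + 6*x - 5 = -120*w^3 + 218*w^2 + 55*w + x^2*(6*w + 5) + x*(-6*w^2 + 7*w + 10) - 175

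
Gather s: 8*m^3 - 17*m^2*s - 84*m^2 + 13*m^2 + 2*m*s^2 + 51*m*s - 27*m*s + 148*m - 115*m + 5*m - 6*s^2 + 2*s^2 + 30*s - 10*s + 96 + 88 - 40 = 8*m^3 - 71*m^2 + 38*m + s^2*(2*m - 4) + s*(-17*m^2 + 24*m + 20) + 144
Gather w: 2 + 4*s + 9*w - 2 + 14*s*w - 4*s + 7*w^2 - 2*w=7*w^2 + w*(14*s + 7)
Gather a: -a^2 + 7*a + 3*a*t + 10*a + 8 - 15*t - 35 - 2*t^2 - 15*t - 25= -a^2 + a*(3*t + 17) - 2*t^2 - 30*t - 52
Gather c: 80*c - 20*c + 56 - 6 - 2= 60*c + 48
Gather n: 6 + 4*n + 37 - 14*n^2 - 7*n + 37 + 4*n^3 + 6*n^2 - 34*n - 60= 4*n^3 - 8*n^2 - 37*n + 20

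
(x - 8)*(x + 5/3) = x^2 - 19*x/3 - 40/3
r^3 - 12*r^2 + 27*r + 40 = (r - 8)*(r - 5)*(r + 1)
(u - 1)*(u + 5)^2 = u^3 + 9*u^2 + 15*u - 25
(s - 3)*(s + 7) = s^2 + 4*s - 21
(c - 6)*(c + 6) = c^2 - 36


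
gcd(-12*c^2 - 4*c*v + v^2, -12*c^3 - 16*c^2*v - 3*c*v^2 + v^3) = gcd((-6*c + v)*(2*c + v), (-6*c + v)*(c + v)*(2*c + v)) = -12*c^2 - 4*c*v + v^2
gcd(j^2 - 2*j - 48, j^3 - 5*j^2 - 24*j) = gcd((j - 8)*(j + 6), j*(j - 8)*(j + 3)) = j - 8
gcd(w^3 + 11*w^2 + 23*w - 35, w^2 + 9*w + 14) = w + 7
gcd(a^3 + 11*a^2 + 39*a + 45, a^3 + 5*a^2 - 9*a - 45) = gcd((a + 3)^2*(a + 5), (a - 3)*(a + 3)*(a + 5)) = a^2 + 8*a + 15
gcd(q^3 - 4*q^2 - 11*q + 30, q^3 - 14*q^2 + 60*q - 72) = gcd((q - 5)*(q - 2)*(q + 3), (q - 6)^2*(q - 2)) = q - 2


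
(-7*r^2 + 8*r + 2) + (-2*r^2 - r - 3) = -9*r^2 + 7*r - 1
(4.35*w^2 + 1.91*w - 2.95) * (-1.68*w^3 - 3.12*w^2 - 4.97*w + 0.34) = -7.308*w^5 - 16.7808*w^4 - 22.6227*w^3 + 1.1903*w^2 + 15.3109*w - 1.003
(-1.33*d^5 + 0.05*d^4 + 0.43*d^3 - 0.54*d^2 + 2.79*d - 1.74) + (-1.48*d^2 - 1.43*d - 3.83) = -1.33*d^5 + 0.05*d^4 + 0.43*d^3 - 2.02*d^2 + 1.36*d - 5.57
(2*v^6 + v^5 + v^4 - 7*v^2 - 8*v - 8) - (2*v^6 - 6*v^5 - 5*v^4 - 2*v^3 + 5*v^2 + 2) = 7*v^5 + 6*v^4 + 2*v^3 - 12*v^2 - 8*v - 10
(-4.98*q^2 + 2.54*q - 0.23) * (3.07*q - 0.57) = -15.2886*q^3 + 10.6364*q^2 - 2.1539*q + 0.1311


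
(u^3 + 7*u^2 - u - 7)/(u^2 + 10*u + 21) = (u^2 - 1)/(u + 3)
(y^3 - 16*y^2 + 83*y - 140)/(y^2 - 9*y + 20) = y - 7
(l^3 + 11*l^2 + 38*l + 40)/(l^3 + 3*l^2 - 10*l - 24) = (l + 5)/(l - 3)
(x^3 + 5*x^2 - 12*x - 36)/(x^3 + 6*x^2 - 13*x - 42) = (x + 6)/(x + 7)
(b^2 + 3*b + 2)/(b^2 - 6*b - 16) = (b + 1)/(b - 8)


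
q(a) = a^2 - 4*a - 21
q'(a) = 2*a - 4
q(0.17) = -21.65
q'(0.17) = -3.66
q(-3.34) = 3.52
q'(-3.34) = -10.68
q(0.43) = -22.54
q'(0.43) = -3.14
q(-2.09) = -8.27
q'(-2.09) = -8.18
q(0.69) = -23.28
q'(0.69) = -2.62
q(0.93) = -23.86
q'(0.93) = -2.14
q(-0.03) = -20.88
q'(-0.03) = -4.06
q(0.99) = -23.98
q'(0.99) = -2.02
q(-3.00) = 0.00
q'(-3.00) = -10.00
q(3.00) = -24.00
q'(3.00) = 2.00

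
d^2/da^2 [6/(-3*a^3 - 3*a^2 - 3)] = 4*(-a^2*(3*a + 2)^2 + (3*a + 1)*(a^3 + a^2 + 1))/(a^3 + a^2 + 1)^3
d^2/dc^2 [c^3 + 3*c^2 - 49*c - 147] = 6*c + 6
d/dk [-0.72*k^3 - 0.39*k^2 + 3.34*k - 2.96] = -2.16*k^2 - 0.78*k + 3.34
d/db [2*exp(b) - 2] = 2*exp(b)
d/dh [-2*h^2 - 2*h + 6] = -4*h - 2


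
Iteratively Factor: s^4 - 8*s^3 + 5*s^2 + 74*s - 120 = (s - 2)*(s^3 - 6*s^2 - 7*s + 60) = (s - 5)*(s - 2)*(s^2 - s - 12) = (s - 5)*(s - 4)*(s - 2)*(s + 3)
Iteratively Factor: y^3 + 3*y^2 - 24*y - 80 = (y - 5)*(y^2 + 8*y + 16) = (y - 5)*(y + 4)*(y + 4)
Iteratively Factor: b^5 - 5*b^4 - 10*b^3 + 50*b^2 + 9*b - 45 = (b - 3)*(b^4 - 2*b^3 - 16*b^2 + 2*b + 15) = (b - 3)*(b - 1)*(b^3 - b^2 - 17*b - 15) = (b - 3)*(b - 1)*(b + 3)*(b^2 - 4*b - 5) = (b - 3)*(b - 1)*(b + 1)*(b + 3)*(b - 5)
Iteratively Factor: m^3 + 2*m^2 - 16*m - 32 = (m + 4)*(m^2 - 2*m - 8) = (m + 2)*(m + 4)*(m - 4)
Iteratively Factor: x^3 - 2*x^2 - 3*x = (x)*(x^2 - 2*x - 3) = x*(x - 3)*(x + 1)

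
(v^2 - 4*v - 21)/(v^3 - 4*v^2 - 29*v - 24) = (v - 7)/(v^2 - 7*v - 8)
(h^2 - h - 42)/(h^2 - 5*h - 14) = (h + 6)/(h + 2)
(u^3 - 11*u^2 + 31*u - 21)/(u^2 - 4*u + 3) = u - 7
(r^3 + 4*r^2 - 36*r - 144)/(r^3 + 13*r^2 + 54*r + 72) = (r - 6)/(r + 3)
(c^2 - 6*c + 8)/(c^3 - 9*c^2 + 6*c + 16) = (c - 4)/(c^2 - 7*c - 8)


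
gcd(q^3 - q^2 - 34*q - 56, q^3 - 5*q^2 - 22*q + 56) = q^2 - 3*q - 28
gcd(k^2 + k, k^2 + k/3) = k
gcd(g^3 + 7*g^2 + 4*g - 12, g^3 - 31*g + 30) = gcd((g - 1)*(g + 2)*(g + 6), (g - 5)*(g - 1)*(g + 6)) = g^2 + 5*g - 6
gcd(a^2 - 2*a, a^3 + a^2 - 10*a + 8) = a - 2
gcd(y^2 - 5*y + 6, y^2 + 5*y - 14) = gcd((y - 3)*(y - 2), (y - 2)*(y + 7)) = y - 2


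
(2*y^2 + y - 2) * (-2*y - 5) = -4*y^3 - 12*y^2 - y + 10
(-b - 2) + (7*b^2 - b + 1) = 7*b^2 - 2*b - 1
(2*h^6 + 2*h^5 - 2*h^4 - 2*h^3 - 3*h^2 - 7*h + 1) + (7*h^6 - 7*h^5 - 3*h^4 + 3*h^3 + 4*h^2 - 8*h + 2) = 9*h^6 - 5*h^5 - 5*h^4 + h^3 + h^2 - 15*h + 3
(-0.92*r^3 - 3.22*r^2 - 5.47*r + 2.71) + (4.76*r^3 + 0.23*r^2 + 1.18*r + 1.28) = 3.84*r^3 - 2.99*r^2 - 4.29*r + 3.99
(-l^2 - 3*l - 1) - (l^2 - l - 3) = -2*l^2 - 2*l + 2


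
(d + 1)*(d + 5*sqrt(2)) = d^2 + d + 5*sqrt(2)*d + 5*sqrt(2)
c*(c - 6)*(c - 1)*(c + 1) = c^4 - 6*c^3 - c^2 + 6*c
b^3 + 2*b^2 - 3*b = b*(b - 1)*(b + 3)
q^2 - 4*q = q*(q - 4)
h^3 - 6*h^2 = h^2*(h - 6)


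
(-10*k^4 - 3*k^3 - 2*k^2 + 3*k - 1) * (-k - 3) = 10*k^5 + 33*k^4 + 11*k^3 + 3*k^2 - 8*k + 3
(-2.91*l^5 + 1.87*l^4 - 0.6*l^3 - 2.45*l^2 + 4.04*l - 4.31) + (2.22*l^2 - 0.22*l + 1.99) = -2.91*l^5 + 1.87*l^4 - 0.6*l^3 - 0.23*l^2 + 3.82*l - 2.32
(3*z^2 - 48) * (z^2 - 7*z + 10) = 3*z^4 - 21*z^3 - 18*z^2 + 336*z - 480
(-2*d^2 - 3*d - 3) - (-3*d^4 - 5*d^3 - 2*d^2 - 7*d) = 3*d^4 + 5*d^3 + 4*d - 3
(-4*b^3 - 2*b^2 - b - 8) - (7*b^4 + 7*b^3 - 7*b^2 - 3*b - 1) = -7*b^4 - 11*b^3 + 5*b^2 + 2*b - 7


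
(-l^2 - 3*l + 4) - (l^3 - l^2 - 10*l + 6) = -l^3 + 7*l - 2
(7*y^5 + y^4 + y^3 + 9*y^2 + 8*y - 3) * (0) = 0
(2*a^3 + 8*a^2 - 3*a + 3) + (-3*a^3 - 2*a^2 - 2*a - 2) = -a^3 + 6*a^2 - 5*a + 1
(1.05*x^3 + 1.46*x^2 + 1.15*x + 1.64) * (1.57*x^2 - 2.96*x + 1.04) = 1.6485*x^5 - 0.8158*x^4 - 1.4241*x^3 + 0.6892*x^2 - 3.6584*x + 1.7056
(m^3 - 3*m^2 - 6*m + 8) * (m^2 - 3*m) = m^5 - 6*m^4 + 3*m^3 + 26*m^2 - 24*m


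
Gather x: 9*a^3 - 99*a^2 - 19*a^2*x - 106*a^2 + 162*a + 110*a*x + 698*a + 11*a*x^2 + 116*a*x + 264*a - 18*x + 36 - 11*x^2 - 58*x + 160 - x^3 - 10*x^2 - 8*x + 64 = 9*a^3 - 205*a^2 + 1124*a - x^3 + x^2*(11*a - 21) + x*(-19*a^2 + 226*a - 84) + 260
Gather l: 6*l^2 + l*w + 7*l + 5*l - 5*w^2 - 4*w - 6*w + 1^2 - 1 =6*l^2 + l*(w + 12) - 5*w^2 - 10*w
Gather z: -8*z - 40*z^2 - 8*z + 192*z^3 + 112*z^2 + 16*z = 192*z^3 + 72*z^2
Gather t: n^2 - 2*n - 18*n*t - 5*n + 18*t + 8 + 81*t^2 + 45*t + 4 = n^2 - 7*n + 81*t^2 + t*(63 - 18*n) + 12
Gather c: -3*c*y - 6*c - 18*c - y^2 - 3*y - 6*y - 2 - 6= c*(-3*y - 24) - y^2 - 9*y - 8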